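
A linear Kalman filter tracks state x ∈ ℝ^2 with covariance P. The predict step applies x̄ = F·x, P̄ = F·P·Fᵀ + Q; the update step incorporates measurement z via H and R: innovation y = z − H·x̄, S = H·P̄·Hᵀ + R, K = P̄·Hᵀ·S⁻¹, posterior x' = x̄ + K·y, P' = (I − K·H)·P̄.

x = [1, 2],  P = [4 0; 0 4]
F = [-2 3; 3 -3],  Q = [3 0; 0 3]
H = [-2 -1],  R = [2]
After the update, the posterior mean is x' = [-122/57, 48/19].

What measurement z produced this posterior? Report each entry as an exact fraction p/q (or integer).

x̄ = F·x = [4, -3]
P̄ = F·P·Fᵀ + Q = [55 -60; -60 75]
S = H·P̄·Hᵀ + R = [57]
K = P̄·Hᵀ·S⁻¹ = [-50/57; 15/19]
x' − x̄ = [-350/57, 105/19] = K·y
y = (KᵀK)⁻¹·Kᵀ·(x' − x̄) = [7]
z = y + H·x̄ = [7] + [-5] = [2]

z = [2]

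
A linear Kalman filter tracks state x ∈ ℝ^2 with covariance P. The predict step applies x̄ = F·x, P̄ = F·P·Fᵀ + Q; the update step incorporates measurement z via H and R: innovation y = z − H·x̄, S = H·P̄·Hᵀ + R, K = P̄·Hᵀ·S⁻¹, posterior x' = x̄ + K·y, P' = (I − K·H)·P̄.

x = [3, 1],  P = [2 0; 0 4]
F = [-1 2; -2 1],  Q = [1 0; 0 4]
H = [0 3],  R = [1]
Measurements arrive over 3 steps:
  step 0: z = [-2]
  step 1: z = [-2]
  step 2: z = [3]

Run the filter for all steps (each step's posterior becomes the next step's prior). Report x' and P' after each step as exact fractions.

step 0: x̄ = F·x = [-1, -5]
step 0: P̄ = F·P·Fᵀ + Q = [19 12; 12 16]
step 0: y = z − H·x̄ = [13]
step 0: S = H·P̄·Hᵀ + R = [145]
step 0: K = P̄·Hᵀ·S⁻¹ = [36/145; 48/145]
step 0: x' = x̄ + K·y = [323/145, -101/145]
step 0: P' = (I − K·H)·P̄ = [1459/145 12/145; 12/145 16/145]
step 1: x̄ = F·x = [-105/29, -747/145]
step 1: P̄ = F·P·Fᵀ + Q = [324/29 578/29; 578/29 6384/145]
step 1: y = z − H·x̄ = [1951/145]
step 1: S = H·P̄·Hᵀ + R = [57601/145]
step 1: K = P̄·Hᵀ·S⁻¹ = [8670/57601; 19152/57601]
step 1: x' = x̄ + K·y = [-91899/57601, -39051/57601]
step 1: P' = (I − K·H)·P̄ = [125136/57601 2890/57601; 2890/57601 6384/57601]
step 2: x̄ = F·x = [13797/57601, 144747/57601]
step 2: P̄ = F·P·Fᵀ + Q = [196713/57601 248590/57601; 248590/57601 725772/57601]
step 2: y = z − H·x̄ = [-261438/57601]
step 2: S = H·P̄·Hᵀ + R = [6589549/57601]
step 2: K = P̄·Hᵀ·S⁻¹ = [745770/6589549; 2177316/6589549]
step 2: x' = x̄ + K·y = [-1806507/6589549, 6676695/6589549]
step 2: P' = (I − K·H)·P̄ = [12848337/6589549 248590/6589549; 248590/6589549 725772/6589549]

step 0: x' = [323/145, -101/145], P' = [1459/145 12/145; 12/145 16/145]
step 1: x' = [-91899/57601, -39051/57601], P' = [125136/57601 2890/57601; 2890/57601 6384/57601]
step 2: x' = [-1806507/6589549, 6676695/6589549], P' = [12848337/6589549 248590/6589549; 248590/6589549 725772/6589549]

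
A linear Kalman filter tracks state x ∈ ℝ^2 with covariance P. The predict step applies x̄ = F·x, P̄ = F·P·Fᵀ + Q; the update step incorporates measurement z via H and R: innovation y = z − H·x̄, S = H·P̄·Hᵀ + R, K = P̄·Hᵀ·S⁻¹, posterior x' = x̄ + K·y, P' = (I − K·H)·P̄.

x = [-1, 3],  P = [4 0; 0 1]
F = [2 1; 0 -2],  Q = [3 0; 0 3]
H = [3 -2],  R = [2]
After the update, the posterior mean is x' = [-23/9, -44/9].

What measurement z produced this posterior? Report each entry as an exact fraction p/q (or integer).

z = [2]

x̄ = F·x = [1, -6]
P̄ = F·P·Fᵀ + Q = [20 -2; -2 7]
S = H·P̄·Hᵀ + R = [234]
K = P̄·Hᵀ·S⁻¹ = [32/117; -10/117]
x' − x̄ = [-32/9, 10/9] = K·y
y = (KᵀK)⁻¹·Kᵀ·(x' − x̄) = [-13]
z = y + H·x̄ = [-13] + [15] = [2]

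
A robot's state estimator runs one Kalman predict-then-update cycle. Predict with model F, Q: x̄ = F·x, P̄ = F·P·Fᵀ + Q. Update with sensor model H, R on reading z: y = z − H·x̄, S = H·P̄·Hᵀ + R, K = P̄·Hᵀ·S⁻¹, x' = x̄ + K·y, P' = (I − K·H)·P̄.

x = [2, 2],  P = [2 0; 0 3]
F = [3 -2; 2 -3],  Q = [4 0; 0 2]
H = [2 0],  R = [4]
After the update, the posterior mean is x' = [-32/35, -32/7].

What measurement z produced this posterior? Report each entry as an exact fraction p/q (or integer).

x̄ = F·x = [2, -2]
P̄ = F·P·Fᵀ + Q = [34 30; 30 37]
S = H·P̄·Hᵀ + R = [140]
K = P̄·Hᵀ·S⁻¹ = [17/35; 3/7]
x' − x̄ = [-102/35, -18/7] = K·y
y = (KᵀK)⁻¹·Kᵀ·(x' − x̄) = [-6]
z = y + H·x̄ = [-6] + [4] = [-2]

z = [-2]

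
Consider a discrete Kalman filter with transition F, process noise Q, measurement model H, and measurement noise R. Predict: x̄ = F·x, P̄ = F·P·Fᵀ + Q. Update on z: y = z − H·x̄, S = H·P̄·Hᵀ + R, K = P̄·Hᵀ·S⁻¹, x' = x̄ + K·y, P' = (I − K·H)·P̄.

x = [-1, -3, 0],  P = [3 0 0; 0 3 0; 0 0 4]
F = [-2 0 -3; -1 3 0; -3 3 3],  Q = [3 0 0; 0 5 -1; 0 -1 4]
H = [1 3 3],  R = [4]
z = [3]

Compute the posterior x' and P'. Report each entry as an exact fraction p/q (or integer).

x̄ = F·x = [2, -8, -6]
P̄ = F·P·Fᵀ + Q = [51 6 -18; 6 35 35; -18 35 94]
y = z − H·x̄ = [43]
S = H·P̄·Hᵀ + R = [1774]
K = P̄·Hᵀ·S⁻¹ = [15/1774; 108/887; 369/1774]
x' = x̄ + K·y = [4193/1774, -2452/887, 5223/1774]
P' = (I − K·H)·P̄ = [90249/1774 3702/887 -37467/1774; 3702/887 7717/887 -8807/887; -37467/1774 -8807/887 30595/1774]

x' = [4193/1774, -2452/887, 5223/1774]
P' = [90249/1774 3702/887 -37467/1774; 3702/887 7717/887 -8807/887; -37467/1774 -8807/887 30595/1774]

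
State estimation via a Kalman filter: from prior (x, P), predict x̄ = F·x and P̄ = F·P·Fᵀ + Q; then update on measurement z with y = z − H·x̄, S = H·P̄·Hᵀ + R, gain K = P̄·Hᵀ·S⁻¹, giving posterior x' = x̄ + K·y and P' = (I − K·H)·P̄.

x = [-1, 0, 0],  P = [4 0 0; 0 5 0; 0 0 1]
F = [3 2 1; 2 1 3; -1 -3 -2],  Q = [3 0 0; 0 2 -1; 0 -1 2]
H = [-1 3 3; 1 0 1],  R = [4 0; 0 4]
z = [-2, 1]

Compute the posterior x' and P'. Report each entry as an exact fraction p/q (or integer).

x̄ = F·x = [-3, -2, 1]
P̄ = F·P·Fᵀ + Q = [60 37 -44; 37 32 -30; -44 -30 55]
y = z − H·x̄ = [-2, 3]
S = H·P̄·Hᵀ + R = [349 38; 38 31]
K = P̄·Hᵀ·S⁻¹ = [-3119/9375 8662/9375; -409/3125 1207/3125; 3271/9375 -683/9375]
x' = x̄ + K·y = [4099/9375, -1811/3125, 784/9375]
P' = (I − K·H)·P̄ = [171269/9375 63184/3125 -136621/9375; 63184/3125 78872/3125 -58356/3125; -136621/9375 -58356/3125 133889/9375]

x' = [4099/9375, -1811/3125, 784/9375]
P' = [171269/9375 63184/3125 -136621/9375; 63184/3125 78872/3125 -58356/3125; -136621/9375 -58356/3125 133889/9375]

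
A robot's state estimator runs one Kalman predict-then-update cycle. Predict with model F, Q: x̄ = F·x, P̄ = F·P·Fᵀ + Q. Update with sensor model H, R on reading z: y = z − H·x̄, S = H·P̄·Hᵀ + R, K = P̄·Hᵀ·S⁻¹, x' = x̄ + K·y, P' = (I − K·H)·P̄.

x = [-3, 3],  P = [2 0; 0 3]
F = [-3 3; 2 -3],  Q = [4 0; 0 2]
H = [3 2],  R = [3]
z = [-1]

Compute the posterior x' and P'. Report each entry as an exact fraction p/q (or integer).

x' = [507/124, -785/124]
P' = [1315/124 -1869/124; -1869/124 2739/124]

x̄ = F·x = [18, -15]
P̄ = F·P·Fᵀ + Q = [49 -39; -39 37]
y = z − H·x̄ = [-25]
S = H·P̄·Hᵀ + R = [124]
K = P̄·Hᵀ·S⁻¹ = [69/124; -43/124]
x' = x̄ + K·y = [507/124, -785/124]
P' = (I − K·H)·P̄ = [1315/124 -1869/124; -1869/124 2739/124]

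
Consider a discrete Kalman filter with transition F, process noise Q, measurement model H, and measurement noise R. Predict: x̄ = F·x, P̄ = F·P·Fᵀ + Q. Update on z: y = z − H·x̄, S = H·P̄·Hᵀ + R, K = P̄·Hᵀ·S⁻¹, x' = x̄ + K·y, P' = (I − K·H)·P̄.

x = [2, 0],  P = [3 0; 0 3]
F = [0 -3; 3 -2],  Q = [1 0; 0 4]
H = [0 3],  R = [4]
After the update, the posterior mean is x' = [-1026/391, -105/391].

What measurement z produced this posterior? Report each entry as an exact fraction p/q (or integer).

x̄ = F·x = [0, 6]
P̄ = F·P·Fᵀ + Q = [28 18; 18 43]
S = H·P̄·Hᵀ + R = [391]
K = P̄·Hᵀ·S⁻¹ = [54/391; 129/391]
x' − x̄ = [-1026/391, -2451/391] = K·y
y = (KᵀK)⁻¹·Kᵀ·(x' − x̄) = [-19]
z = y + H·x̄ = [-19] + [18] = [-1]

z = [-1]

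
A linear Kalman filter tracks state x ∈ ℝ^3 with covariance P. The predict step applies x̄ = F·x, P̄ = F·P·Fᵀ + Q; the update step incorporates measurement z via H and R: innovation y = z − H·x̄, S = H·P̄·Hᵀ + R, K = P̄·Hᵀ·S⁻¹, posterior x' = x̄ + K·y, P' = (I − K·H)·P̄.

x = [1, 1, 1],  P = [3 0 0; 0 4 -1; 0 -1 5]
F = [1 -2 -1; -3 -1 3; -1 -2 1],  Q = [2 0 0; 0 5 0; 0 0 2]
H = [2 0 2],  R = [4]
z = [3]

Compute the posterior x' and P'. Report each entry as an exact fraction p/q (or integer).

x̄ = F·x = [-2, -1, -2]
P̄ = F·P·Fᵀ + Q = [22 -11 8; -11 87 39; 8 39 30]
y = z − H·x̄ = [11]
S = H·P̄·Hᵀ + R = [276]
K = P̄·Hᵀ·S⁻¹ = [5/23; 14/69; 19/69]
x' = x̄ + K·y = [9/23, 85/69, 71/69]
P' = (I − K·H)·P̄ = [206/23 -533/23 -196/23; -533/23 5219/69 1627/69; -196/23 1627/69 626/69]

x' = [9/23, 85/69, 71/69]
P' = [206/23 -533/23 -196/23; -533/23 5219/69 1627/69; -196/23 1627/69 626/69]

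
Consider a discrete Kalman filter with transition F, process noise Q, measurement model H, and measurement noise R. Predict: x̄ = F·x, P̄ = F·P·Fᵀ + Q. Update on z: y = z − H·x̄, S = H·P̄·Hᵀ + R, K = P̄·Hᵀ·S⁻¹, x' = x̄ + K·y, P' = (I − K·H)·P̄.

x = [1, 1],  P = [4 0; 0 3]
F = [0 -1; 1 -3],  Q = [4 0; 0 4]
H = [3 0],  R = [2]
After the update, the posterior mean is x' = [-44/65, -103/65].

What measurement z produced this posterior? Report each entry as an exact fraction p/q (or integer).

x̄ = F·x = [-1, -2]
P̄ = F·P·Fᵀ + Q = [7 9; 9 35]
S = H·P̄·Hᵀ + R = [65]
K = P̄·Hᵀ·S⁻¹ = [21/65; 27/65]
x' − x̄ = [21/65, 27/65] = K·y
y = (KᵀK)⁻¹·Kᵀ·(x' − x̄) = [1]
z = y + H·x̄ = [1] + [-3] = [-2]

z = [-2]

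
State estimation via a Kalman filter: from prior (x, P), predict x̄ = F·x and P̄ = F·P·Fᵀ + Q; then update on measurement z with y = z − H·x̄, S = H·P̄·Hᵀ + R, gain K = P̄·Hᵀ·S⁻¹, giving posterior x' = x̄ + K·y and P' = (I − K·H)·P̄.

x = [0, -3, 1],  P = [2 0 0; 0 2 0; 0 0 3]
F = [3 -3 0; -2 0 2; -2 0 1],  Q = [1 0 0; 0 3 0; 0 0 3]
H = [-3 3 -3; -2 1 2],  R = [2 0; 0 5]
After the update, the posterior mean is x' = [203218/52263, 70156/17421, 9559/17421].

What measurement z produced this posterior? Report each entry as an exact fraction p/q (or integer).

z = [-1, -3]

x̄ = F·x = [9, 2, 1]
P̄ = F·P·Fᵀ + Q = [37 -12 -12; -12 23 14; -12 14 14]
S = H·P̄·Hᵀ + R = [416 357; 357 432]
K = P̄·Hᵀ·S⁻¹ = [-2894/17421 -6133/52263; 49/5807 2903/17421; -890/5807 4868/17421]
x' − x̄ = [-267149/52263, 35314/17421, -7862/17421] = K·y
y = (KᵀK)⁻¹·Kᵀ·(x' − x̄) = [23, 11]
z = y + H·x̄ = [23, 11] + [-24, -14] = [-1, -3]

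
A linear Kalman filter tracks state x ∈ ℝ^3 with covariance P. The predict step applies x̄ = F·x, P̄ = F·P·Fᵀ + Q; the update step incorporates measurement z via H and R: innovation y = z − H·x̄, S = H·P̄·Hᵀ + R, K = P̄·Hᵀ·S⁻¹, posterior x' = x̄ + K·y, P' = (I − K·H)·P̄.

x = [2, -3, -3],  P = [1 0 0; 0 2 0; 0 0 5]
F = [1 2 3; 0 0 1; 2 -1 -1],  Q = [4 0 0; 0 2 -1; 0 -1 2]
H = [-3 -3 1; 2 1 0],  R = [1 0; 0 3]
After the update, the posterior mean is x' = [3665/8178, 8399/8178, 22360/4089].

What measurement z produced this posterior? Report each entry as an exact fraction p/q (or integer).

x̄ = F·x = [-13, -3, 10]
P̄ = F·P·Fᵀ + Q = [58 15 -17; 15 7 -6; -17 -6 13]
S = H·P̄·Hᵀ + R = [1007 -544; -544 302]
K = P̄·Hᵀ·S⁻¹ = [-4/4089 3533/8178; -808/4089 -1909/8178; 1502/4089 2164/4089]
x' − x̄ = [109979/8178, 32933/8178, -18530/4089] = K·y
y = (KᵀK)⁻¹·Kᵀ·(x' − x̄) = [-57, 31]
z = y + H·x̄ = [-57, 31] + [58, -29] = [1, 2]

z = [1, 2]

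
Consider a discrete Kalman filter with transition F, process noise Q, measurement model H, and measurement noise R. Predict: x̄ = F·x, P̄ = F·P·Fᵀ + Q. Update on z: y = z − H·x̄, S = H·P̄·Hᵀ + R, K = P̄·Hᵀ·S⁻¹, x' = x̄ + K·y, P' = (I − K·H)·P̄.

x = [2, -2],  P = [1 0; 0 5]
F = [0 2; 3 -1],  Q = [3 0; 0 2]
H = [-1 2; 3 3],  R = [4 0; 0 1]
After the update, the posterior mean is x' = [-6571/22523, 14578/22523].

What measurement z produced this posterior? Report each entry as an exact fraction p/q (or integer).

z = [1, 1]

x̄ = F·x = [-4, 8]
P̄ = F·P·Fᵀ + Q = [23 -10; -10 16]
S = H·P̄·Hᵀ + R = [131 -3; -3 172]
K = P̄·Hᵀ·S⁻¹ = [-7279/22523 4980/22523; 7278/22523 2484/22523]
x' − x̄ = [83521/22523, -165606/22523] = K·y
y = (KᵀK)⁻¹·Kᵀ·(x' − x̄) = [-19, -11]
z = y + H·x̄ = [-19, -11] + [20, 12] = [1, 1]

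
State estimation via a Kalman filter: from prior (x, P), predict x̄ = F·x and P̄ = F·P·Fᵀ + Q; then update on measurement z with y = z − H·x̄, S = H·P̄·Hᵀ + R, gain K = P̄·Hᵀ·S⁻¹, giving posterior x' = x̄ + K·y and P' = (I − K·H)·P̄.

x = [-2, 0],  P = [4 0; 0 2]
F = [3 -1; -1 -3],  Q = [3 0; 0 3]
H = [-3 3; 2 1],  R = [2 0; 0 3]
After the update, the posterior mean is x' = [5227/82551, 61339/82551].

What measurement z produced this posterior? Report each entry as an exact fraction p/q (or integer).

z = [2, 1]

x̄ = F·x = [-6, 2]
P̄ = F·P·Fᵀ + Q = [41 -6; -6 25]
S = H·P̄·Hᵀ + R = [704 -189; -189 168]
K = P̄·Hᵀ·S⁻¹ = [-444/3931 26855/82551; 861/3931 26729/82551]
x' − x̄ = [500533/82551, -103763/82551] = K·y
y = (KᵀK)⁻¹·Kᵀ·(x' − x̄) = [-22, 11]
z = y + H·x̄ = [-22, 11] + [24, -10] = [2, 1]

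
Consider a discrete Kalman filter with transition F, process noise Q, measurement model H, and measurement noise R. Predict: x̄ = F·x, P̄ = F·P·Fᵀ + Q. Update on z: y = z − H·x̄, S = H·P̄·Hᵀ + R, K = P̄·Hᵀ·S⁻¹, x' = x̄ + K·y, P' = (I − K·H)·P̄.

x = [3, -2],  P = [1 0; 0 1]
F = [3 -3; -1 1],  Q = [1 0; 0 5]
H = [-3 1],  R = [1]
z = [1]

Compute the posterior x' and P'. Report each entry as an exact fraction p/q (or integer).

x' = [12/215, 40/43]
P' = [116/215 57/43; 57/43 176/43]

x̄ = F·x = [15, -5]
P̄ = F·P·Fᵀ + Q = [19 -6; -6 7]
y = z − H·x̄ = [51]
S = H·P̄·Hᵀ + R = [215]
K = P̄·Hᵀ·S⁻¹ = [-63/215; 5/43]
x' = x̄ + K·y = [12/215, 40/43]
P' = (I − K·H)·P̄ = [116/215 57/43; 57/43 176/43]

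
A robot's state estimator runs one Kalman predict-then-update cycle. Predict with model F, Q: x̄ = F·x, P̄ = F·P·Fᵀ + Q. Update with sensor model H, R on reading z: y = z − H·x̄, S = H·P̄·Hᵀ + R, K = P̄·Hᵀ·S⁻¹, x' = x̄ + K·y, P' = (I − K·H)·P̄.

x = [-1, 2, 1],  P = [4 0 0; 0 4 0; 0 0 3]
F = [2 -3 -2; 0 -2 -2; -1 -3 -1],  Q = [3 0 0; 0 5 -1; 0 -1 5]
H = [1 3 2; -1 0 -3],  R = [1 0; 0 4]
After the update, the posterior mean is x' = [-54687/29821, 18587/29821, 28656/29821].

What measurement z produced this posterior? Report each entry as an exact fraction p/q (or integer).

x̄ = F·x = [-10, -6, -6]
P̄ = F·P·Fᵀ + Q = [67 36 34; 36 33 29; 34 29 48]
S = H·P̄·Hᵀ + R = [1257 -894; -894 707]
K = P̄·Hᵀ·S⁻¹ = [6905/29821 1603/29821; 26489/89463 5977/29821; -5713/89463 -9916/29821]
x' − x̄ = [243523/29821, 197513/29821, 207582/29821] = K·y
y = (KᵀK)⁻¹·Kᵀ·(x' − x̄) = [42, -29]
z = y + H·x̄ = [42, -29] + [-40, 28] = [2, -1]

z = [2, -1]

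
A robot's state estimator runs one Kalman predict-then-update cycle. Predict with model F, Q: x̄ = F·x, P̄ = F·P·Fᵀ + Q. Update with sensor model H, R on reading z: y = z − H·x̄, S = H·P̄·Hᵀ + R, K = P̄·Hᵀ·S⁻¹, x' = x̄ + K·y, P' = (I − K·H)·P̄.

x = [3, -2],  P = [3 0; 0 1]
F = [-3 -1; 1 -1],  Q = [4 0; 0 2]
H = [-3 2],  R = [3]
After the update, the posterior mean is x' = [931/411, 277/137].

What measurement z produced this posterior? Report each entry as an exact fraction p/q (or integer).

x̄ = F·x = [-7, 5]
P̄ = F·P·Fᵀ + Q = [32 -8; -8 6]
S = H·P̄·Hᵀ + R = [411]
K = P̄·Hᵀ·S⁻¹ = [-112/411; 12/137]
x' − x̄ = [3808/411, -408/137] = K·y
y = (KᵀK)⁻¹·Kᵀ·(x' − x̄) = [-34]
z = y + H·x̄ = [-34] + [31] = [-3]

z = [-3]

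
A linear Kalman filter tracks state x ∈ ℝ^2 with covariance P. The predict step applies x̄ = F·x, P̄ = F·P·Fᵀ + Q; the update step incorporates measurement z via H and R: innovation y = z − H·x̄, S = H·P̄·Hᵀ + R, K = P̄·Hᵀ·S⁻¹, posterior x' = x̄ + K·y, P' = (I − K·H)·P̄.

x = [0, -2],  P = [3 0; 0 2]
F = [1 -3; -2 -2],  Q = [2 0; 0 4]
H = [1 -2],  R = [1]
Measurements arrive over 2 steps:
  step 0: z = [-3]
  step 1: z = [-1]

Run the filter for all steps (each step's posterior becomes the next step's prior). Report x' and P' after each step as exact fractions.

step 0: x' = [565/96, 71/16], P' = [2087/96 173/16; 173/16 45/8]
step 1: x' = [-289532/64919, -113980/64919], P' = [298079/64919 151802/64919; 151802/64919 93488/64919]

step 0: x̄ = F·x = [6, 4]
step 0: P̄ = F·P·Fᵀ + Q = [23 6; 6 24]
step 0: y = z − H·x̄ = [-1]
step 0: S = H·P̄·Hᵀ + R = [96]
step 0: K = P̄·Hᵀ·S⁻¹ = [11/96; -7/16]
step 0: x' = x̄ + K·y = [565/96, 71/16]
step 0: P' = (I − K·H)·P̄ = [2087/96 173/16; 173/16 45/8]
step 1: x̄ = F·x = [-713/96, -991/48]
step 1: P̄ = F·P·Fᵀ + Q = [911/96 1609/48; 1609/48 4799/24]
step 1: y = z − H·x̄ = [-3347/96]
step 1: S = H·P̄·Hᵀ + R = [64919/96]
step 1: K = P̄·Hᵀ·S⁻¹ = [-5525/64919; -35174/64919]
step 1: x' = x̄ + K·y = [-289532/64919, -113980/64919]
step 1: P' = (I − K·H)·P̄ = [298079/64919 151802/64919; 151802/64919 93488/64919]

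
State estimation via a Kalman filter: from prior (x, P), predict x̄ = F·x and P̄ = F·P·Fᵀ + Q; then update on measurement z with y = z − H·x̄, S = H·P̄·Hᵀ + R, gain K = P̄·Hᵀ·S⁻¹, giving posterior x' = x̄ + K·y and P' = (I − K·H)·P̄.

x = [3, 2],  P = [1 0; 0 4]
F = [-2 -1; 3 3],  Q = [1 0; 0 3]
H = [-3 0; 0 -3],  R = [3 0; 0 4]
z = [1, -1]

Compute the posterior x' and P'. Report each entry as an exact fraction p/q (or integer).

x̄ = F·x = [-8, 15]
P̄ = F·P·Fᵀ + Q = [9 -18; -18 48]
y = z − H·x̄ = [-23, 44]
S = H·P̄·Hᵀ + R = [84 -162; -162 436]
K = P̄·Hᵀ·S⁻¹ = [-252/865 27/1730; 18/865 -279/865]
x' = x̄ + K·y = [-106/173, 57/173]
P' = (I − K·H)·P̄ = [252/865 -18/865; -18/865 372/865]

x' = [-106/173, 57/173]
P' = [252/865 -18/865; -18/865 372/865]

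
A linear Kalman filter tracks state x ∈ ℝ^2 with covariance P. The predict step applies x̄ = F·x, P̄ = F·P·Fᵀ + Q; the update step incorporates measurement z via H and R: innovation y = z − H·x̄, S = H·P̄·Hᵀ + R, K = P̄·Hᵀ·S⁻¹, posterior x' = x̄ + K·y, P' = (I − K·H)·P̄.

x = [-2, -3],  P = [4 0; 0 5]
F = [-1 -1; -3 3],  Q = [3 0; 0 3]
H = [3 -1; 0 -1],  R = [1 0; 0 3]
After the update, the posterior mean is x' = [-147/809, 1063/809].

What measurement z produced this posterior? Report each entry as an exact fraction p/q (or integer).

x̄ = F·x = [5, -3]
P̄ = F·P·Fᵀ + Q = [12 -3; -3 84]
S = H·P̄·Hᵀ + R = [211 93; 93 87]
K = P̄·Hᵀ·S⁻¹ = [519/1618 -499/1618; -93/3236 -3025/3236]
x' − x̄ = [-4192/809, 3490/809] = K·y
y = (KᵀK)⁻¹·Kᵀ·(x' − x̄) = [-20, -4]
z = y + H·x̄ = [-20, -4] + [18, 3] = [-2, -1]

z = [-2, -1]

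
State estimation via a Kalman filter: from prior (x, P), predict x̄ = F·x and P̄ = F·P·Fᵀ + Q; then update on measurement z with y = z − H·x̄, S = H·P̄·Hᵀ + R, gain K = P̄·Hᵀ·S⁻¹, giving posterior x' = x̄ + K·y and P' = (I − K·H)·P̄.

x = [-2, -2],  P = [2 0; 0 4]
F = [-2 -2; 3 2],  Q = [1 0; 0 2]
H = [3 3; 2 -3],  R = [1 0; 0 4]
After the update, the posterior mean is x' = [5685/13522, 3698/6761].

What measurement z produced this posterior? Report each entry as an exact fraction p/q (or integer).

z = [3, -1]

x̄ = F·x = [8, -10]
P̄ = F·P·Fᵀ + Q = [25 -28; -28 36]
S = H·P̄·Hᵀ + R = [46 -90; -90 764]
K = P̄·Hᵀ·S⁻¹ = [1296/6761 2677/13522; 894/6761 -1346/6761]
x' − x̄ = [-102491/13522, 71308/6761] = K·y
y = (KᵀK)⁻¹·Kᵀ·(x' − x̄) = [9, -47]
z = y + H·x̄ = [9, -47] + [-6, 46] = [3, -1]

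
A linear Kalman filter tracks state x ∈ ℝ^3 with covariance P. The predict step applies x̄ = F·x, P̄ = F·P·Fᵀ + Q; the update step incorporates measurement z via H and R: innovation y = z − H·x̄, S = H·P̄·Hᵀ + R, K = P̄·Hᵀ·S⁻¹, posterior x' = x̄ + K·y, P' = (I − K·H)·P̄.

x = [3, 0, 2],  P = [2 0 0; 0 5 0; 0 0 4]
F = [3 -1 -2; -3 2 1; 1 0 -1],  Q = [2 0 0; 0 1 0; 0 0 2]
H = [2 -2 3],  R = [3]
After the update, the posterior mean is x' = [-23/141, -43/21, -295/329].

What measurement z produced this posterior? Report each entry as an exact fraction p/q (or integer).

x̄ = F·x = [5, -7, 1]
P̄ = F·P·Fᵀ + Q = [41 -36 14; -36 43 -10; 14 -10 8]
S = H·P̄·Hᵀ + R = [987]
K = P̄·Hᵀ·S⁻¹ = [28/141; -4/21; 24/329]
x' − x̄ = [-728/141, 104/21, -624/329] = K·y
y = (KᵀK)⁻¹·Kᵀ·(x' − x̄) = [-26]
z = y + H·x̄ = [-26] + [27] = [1]

z = [1]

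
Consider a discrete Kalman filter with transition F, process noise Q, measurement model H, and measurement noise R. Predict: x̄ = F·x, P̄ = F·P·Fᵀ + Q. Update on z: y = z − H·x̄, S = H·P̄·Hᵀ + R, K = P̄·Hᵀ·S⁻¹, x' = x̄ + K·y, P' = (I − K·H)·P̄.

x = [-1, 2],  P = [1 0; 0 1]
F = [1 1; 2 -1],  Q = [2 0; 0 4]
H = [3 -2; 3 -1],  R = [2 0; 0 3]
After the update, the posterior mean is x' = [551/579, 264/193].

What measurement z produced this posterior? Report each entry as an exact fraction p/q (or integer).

x̄ = F·x = [1, -4]
P̄ = F·P·Fᵀ + Q = [4 1; 1 9]
S = H·P̄·Hᵀ + R = [62 45; 45 42]
K = P̄·Hᵀ·S⁻¹ = [-25/193 232/579; -120/193 101/193]
x' − x̄ = [-28/579, 1036/193] = K·y
y = (KᵀK)⁻¹·Kᵀ·(x' − x̄) = [-12, -4]
z = y + H·x̄ = [-12, -4] + [11, 7] = [-1, 3]

z = [-1, 3]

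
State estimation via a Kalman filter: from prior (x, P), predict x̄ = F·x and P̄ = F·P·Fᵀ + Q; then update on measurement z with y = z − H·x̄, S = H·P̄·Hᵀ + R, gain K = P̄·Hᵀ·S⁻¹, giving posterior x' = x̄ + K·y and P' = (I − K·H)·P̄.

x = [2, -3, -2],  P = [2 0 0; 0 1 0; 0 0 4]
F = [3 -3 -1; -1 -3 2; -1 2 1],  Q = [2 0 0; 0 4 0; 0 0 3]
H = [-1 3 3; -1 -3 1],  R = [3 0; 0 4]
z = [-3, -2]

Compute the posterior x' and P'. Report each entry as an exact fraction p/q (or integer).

x' = [310239/165521, 12833/165521, -91364/165521]
P' = [814425/165521 -107073/165521 343398/165521; -107073/165521 57331/165521 -73280/165521; 343398/165521 -73280/165521 211154/165521]

x̄ = F·x = [17, 3, -10]
P̄ = F·P·Fᵀ + Q = [33 -5 -16; -5 31 4; -16 4 13]
y = z − H·x̄ = [35, 34]
S = H·P̄·Hᵀ + R = [630 -167; -167 307]
K = P̄·Hᵀ·S⁻¹ = [-35150/165521 -37452/165521; 19742/165521 -34550/165521; 23408/165521 21899/165521]
x' = x̄ + K·y = [310239/165521, 12833/165521, -91364/165521]
P' = (I − K·H)·P̄ = [814425/165521 -107073/165521 343398/165521; -107073/165521 57331/165521 -73280/165521; 343398/165521 -73280/165521 211154/165521]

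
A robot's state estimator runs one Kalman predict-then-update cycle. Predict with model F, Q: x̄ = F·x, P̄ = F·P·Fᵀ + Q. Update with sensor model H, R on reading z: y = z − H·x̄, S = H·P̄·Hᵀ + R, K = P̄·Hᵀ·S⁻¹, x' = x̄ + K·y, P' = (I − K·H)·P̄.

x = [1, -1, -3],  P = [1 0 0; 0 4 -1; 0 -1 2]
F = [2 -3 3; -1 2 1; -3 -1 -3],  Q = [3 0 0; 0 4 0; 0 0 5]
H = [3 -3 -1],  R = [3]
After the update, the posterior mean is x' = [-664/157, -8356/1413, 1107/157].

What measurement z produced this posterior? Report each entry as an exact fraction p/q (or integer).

z = [-2]

x̄ = F·x = [-4, -6, 7]
P̄ = F·P·Fᵀ + Q = [79 -23 -18; -23 19 -4; -18 -4 30]
S = H·P̄·Hᵀ + R = [1413]
K = P̄·Hᵀ·S⁻¹ = [36/157; -122/1413; -8/157]
x' − x̄ = [-36/157, 122/1413, 8/157] = K·y
y = (KᵀK)⁻¹·Kᵀ·(x' − x̄) = [-1]
z = y + H·x̄ = [-1] + [-1] = [-2]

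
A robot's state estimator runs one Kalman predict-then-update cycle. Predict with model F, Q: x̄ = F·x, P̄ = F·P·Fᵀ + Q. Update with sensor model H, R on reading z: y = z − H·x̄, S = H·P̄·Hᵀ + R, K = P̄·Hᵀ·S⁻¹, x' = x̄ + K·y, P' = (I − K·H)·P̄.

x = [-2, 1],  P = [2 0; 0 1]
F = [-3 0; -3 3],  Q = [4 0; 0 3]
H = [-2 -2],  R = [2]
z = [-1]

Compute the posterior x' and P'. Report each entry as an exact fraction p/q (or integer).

x' = [-98/177, 67/59]
P' = [694/177 -218/59; -218/59 234/59]

x̄ = F·x = [6, 9]
P̄ = F·P·Fᵀ + Q = [22 18; 18 30]
y = z − H·x̄ = [29]
S = H·P̄·Hᵀ + R = [354]
K = P̄·Hᵀ·S⁻¹ = [-40/177; -16/59]
x' = x̄ + K·y = [-98/177, 67/59]
P' = (I − K·H)·P̄ = [694/177 -218/59; -218/59 234/59]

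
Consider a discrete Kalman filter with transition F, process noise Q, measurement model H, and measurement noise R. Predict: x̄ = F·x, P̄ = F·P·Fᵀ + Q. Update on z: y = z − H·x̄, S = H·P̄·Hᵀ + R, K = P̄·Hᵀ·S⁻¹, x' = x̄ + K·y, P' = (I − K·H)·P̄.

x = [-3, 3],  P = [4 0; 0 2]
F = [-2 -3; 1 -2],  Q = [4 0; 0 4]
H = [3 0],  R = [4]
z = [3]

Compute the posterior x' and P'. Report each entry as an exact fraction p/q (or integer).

x' = [165/173, -1485/173]
P' = [76/173 8/173; 8/173 2696/173]

x̄ = F·x = [-3, -9]
P̄ = F·P·Fᵀ + Q = [38 4; 4 16]
y = z − H·x̄ = [12]
S = H·P̄·Hᵀ + R = [346]
K = P̄·Hᵀ·S⁻¹ = [57/173; 6/173]
x' = x̄ + K·y = [165/173, -1485/173]
P' = (I − K·H)·P̄ = [76/173 8/173; 8/173 2696/173]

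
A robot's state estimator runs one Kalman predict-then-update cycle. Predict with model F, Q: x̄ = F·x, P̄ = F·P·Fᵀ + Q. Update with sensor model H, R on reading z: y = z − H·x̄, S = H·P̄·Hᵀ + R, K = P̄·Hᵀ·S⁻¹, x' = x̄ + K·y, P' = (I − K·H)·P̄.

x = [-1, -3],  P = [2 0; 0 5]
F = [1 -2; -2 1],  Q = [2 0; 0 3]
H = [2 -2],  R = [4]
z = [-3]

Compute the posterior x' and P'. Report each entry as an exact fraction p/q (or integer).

x' = [20/23, 52/23]
P' = [212/69 58/23; 58/23 68/23]

x̄ = F·x = [5, -1]
P̄ = F·P·Fᵀ + Q = [24 -14; -14 16]
y = z − H·x̄ = [-15]
S = H·P̄·Hᵀ + R = [276]
K = P̄·Hᵀ·S⁻¹ = [19/69; -5/23]
x' = x̄ + K·y = [20/23, 52/23]
P' = (I − K·H)·P̄ = [212/69 58/23; 58/23 68/23]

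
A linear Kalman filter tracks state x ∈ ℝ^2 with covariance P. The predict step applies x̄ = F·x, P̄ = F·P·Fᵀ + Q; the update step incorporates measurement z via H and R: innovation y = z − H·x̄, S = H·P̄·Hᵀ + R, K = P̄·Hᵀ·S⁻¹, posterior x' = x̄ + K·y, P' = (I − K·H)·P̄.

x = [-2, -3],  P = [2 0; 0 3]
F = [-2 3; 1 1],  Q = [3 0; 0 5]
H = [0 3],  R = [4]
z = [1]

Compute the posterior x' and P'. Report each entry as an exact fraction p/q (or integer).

x' = [-115/47, 5/47]
P' = [3347/94 10/47; 10/47 20/47]

x̄ = F·x = [-5, -5]
P̄ = F·P·Fᵀ + Q = [38 5; 5 10]
y = z − H·x̄ = [16]
S = H·P̄·Hᵀ + R = [94]
K = P̄·Hᵀ·S⁻¹ = [15/94; 15/47]
x' = x̄ + K·y = [-115/47, 5/47]
P' = (I − K·H)·P̄ = [3347/94 10/47; 10/47 20/47]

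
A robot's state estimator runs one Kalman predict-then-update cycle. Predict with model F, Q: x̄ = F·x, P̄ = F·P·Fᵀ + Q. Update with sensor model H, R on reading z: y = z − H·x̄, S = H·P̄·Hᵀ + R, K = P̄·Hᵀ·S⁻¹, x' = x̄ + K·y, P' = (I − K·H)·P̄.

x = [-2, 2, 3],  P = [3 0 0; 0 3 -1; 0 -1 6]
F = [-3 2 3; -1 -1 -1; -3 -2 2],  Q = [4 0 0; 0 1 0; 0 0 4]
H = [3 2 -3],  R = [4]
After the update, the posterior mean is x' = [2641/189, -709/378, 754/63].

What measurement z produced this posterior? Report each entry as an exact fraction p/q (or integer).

x̄ = F·x = [19, -3, 8]
P̄ = F·P·Fᵀ + Q = [85 -10 53; -10 11 3; 53 3 75]
S = H·P̄·Hᵀ + R = [378]
K = P̄·Hᵀ·S⁻¹ = [38/189; -17/378; -10/63]
x' − x̄ = [-950/189, 425/378, 250/63] = K·y
y = (KᵀK)⁻¹·Kᵀ·(x' − x̄) = [-25]
z = y + H·x̄ = [-25] + [27] = [2]

z = [2]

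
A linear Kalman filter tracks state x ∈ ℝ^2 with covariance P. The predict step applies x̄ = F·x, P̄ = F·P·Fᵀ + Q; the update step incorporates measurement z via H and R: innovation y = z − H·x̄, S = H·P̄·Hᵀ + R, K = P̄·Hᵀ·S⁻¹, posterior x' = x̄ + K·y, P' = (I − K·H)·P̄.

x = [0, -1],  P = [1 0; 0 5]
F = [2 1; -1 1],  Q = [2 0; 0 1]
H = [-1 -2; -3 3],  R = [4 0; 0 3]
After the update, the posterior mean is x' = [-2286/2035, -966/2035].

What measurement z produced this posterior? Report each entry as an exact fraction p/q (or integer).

x̄ = F·x = [-1, -1]
P̄ = F·P·Fᵀ + Q = [11 3; 3 7]
S = H·P̄·Hᵀ + R = [55 0; 0 111]
K = P̄·Hᵀ·S⁻¹ = [-17/55 -8/37; -17/55 4/37]
x' − x̄ = [-251/2035, 1069/2035] = K·y
y = (KᵀK)⁻¹·Kᵀ·(x' − x̄) = [-1, 2]
z = y + H·x̄ = [-1, 2] + [3, 0] = [2, 2]

z = [2, 2]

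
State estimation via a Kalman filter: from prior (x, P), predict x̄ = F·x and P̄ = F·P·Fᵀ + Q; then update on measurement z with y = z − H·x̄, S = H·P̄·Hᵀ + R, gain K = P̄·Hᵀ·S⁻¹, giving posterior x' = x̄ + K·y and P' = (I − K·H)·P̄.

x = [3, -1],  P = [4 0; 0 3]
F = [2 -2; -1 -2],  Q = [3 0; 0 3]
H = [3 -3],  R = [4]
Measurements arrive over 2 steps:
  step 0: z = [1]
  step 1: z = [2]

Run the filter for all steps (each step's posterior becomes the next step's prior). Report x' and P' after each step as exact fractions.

step 0: x' = [475/191, 394/191], P' = [5281/382 5173/382; 5173/382 5233/382]
step 1: x' = [20916/34609, -38418/449917], P' = [158877/34609 158325/34609; 158325/34609 2250333/449917]

step 0: x̄ = F·x = [8, -1]
step 0: P̄ = F·P·Fᵀ + Q = [31 4; 4 19]
step 0: y = z − H·x̄ = [-26]
step 0: S = H·P̄·Hᵀ + R = [382]
step 0: K = P̄·Hᵀ·S⁻¹ = [81/382; -45/382]
step 0: x' = x̄ + K·y = [475/191, 394/191]
step 0: P' = (I − K·H)·P̄ = [5281/382 5173/382; 5173/382 5233/382]
step 1: x̄ = F·x = [162/191, -1263/191]
step 1: P̄ = F·P·Fᵀ + Q = [909/191 12/191; 12/191 48051/382]
step 1: y = z − H·x̄ = [-3893/191]
step 1: S = H·P̄·Hᵀ + R = [449917/382]
step 1: K = P̄·Hᵀ·S⁻¹ = [414/34609; -144081/449917]
step 1: x' = x̄ + K·y = [20916/34609, -38418/449917]
step 1: P' = (I − K·H)·P̄ = [158877/34609 158325/34609; 158325/34609 2250333/449917]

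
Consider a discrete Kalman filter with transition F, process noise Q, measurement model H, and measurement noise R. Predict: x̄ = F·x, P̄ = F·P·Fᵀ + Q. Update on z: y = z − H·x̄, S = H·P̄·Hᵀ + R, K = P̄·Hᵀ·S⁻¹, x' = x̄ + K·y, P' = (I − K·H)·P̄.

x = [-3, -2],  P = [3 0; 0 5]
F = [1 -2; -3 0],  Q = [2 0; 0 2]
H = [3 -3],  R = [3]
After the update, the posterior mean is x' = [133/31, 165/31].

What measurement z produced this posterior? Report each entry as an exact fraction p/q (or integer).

z = [-3]

x̄ = F·x = [1, 9]
P̄ = F·P·Fᵀ + Q = [25 -9; -9 29]
S = H·P̄·Hᵀ + R = [651]
K = P̄·Hᵀ·S⁻¹ = [34/217; -38/217]
x' − x̄ = [102/31, -114/31] = K·y
y = (KᵀK)⁻¹·Kᵀ·(x' − x̄) = [21]
z = y + H·x̄ = [21] + [-24] = [-3]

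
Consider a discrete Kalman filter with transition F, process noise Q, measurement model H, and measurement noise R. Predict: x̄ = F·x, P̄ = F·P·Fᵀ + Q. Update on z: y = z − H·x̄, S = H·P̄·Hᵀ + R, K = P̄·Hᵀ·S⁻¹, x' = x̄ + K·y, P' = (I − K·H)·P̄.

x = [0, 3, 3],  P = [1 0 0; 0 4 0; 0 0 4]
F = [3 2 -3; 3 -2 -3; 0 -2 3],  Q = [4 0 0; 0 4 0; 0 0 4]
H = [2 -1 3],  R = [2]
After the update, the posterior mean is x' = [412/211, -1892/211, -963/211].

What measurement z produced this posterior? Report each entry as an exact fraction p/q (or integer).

x̄ = F·x = [-3, -15, 3]
P̄ = F·P·Fᵀ + Q = [65 29 -52; 29 65 -20; -52 -20 56]
S = H·P̄·Hᵀ + R = [211]
K = P̄·Hᵀ·S⁻¹ = [-55/211; -67/211; 84/211]
x' − x̄ = [1045/211, 1273/211, -1596/211] = K·y
y = (KᵀK)⁻¹·Kᵀ·(x' − x̄) = [-19]
z = y + H·x̄ = [-19] + [18] = [-1]

z = [-1]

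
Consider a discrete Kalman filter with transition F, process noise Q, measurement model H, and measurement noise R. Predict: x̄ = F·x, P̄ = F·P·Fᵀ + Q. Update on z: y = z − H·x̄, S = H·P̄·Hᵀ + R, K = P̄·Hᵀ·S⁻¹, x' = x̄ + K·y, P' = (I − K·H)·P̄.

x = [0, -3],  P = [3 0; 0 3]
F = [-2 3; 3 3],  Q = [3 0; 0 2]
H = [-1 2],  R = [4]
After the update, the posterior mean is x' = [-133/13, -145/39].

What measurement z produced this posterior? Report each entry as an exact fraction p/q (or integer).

x̄ = F·x = [-9, -9]
P̄ = F·P·Fᵀ + Q = [42 9; 9 56]
S = H·P̄·Hᵀ + R = [234]
K = P̄·Hᵀ·S⁻¹ = [-4/39; 103/234]
x' − x̄ = [-16/13, 206/39] = K·y
y = (KᵀK)⁻¹·Kᵀ·(x' − x̄) = [12]
z = y + H·x̄ = [12] + [-9] = [3]

z = [3]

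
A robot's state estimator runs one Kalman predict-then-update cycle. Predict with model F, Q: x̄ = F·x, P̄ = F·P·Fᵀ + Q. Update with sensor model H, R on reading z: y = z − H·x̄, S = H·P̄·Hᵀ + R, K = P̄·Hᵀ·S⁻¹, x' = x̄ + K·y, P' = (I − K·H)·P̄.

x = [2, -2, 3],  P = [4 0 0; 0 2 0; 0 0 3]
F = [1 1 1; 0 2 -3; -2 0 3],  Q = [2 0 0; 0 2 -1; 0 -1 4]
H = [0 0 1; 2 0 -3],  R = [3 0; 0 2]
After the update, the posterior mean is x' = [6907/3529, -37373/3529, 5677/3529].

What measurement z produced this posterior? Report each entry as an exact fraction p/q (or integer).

z = [1, -1]

x̄ = F·x = [3, -13, 5]
P̄ = F·P·Fᵀ + Q = [11 -5 1; -5 37 -28; 1 -28 47]
S = H·P̄·Hᵀ + R = [50 -139; -139 457]
K = P̄·Hᵀ·S⁻¹ = [3098/3529 1089/3529; -2510/3529 -192/3529; 2158/3529 -417/3529]
x' − x̄ = [-3680/3529, 8504/3529, -11968/3529] = K·y
y = (KᵀK)⁻¹·Kᵀ·(x' − x̄) = [-4, 8]
z = y + H·x̄ = [-4, 8] + [5, -9] = [1, -1]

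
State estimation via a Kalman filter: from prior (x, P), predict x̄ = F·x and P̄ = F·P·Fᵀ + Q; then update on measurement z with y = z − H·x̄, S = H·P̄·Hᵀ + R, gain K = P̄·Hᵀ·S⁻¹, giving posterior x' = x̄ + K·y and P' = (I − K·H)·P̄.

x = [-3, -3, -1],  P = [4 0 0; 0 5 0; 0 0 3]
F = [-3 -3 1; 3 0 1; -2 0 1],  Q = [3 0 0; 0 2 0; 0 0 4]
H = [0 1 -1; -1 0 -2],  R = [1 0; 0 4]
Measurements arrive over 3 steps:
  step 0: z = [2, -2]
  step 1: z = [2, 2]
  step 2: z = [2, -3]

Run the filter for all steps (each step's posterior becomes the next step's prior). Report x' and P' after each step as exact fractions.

step 0: x' = [59722/9233, -3091/9233, -20310/9233], P' = [132564/9233 -50460/9233 -53868/9233; -50460/9233 34474/9233 27532/9233; -53868/9233 27532/9233 29532/9233]
step 1: x' = [-305078622/77704691, 166574288/77704691, 33715454/77704691], P' = [715414044/77704691 -253051344/77704691 -276085296/77704691; -253051344/77704691 190101786/77704691 140375128/77704691; -276085296/77704691 140375128/77704691 161421552/77704691]
step 2: x' = [624875336819/414430907753, 398022507240/414430907753, -102528705626/414430907753], P' = [3357607385700/414430907753 -1171413915216/414430907753 -1271672837832/414430907753; -1171413915216/414430907753 944683315386/414430907753 670842025408/414430907753; -1271672837832/414430907753 670842025408/414430907753 772984763412/414430907753]

step 0: x̄ = F·x = [17, -10, 5]
step 0: P̄ = F·P·Fᵀ + Q = [87 -33 27; -33 41 -21; 27 -21 23]
step 0: y = z − H·x̄ = [17, 25]
step 0: S = H·P̄·Hᵀ + R = [107 148; 148 291]
step 0: K = P̄·Hᵀ·S⁻¹ = [3408/9233 -6207/9233; 6942/9233 -1151/9233; -2000/9233 -1299/9233]
step 0: x' = x̄ + K·y = [59722/9233, -3091/9233, -20310/9233]
step 0: P' = (I − K·H)·P̄ = [132564/9233 -50460/9233 -53868/9233; -50460/9233 34474/9233 27532/9233; -53868/9233 27532/9233 29532/9233]
step 1: x̄ = F·x = [-190203/9233, 158856/9233, -139754/9233]
step 1: P̄ = F·P·Fᵀ + Q = [810309/9233 -792000/9233 708900/9233; -792000/9233 917866/9233 -819720/9233; 708900/9233 -819720/9233 812192/9233]
step 1: y = z − H·x̄ = [-280144/9233, -451245/9233]
step 1: S = H·P̄·Hᵀ + R = [3378731/9233 4764724/9233; 4764724/9233 6931609/9233]
step 1: K = P̄·Hᵀ·S⁻¹ = [23033952/77704691 -40810863/77704691; 49726658/77704691 -6924728/77704691; -21046424/77704691 -11689452/77704691]
step 1: x' = x̄ + K·y = [-305078622/77704691, 166574288/77704691, 33715454/77704691]
step 1: P' = (I − K·H)·P̄ = [715414044/77704691 -253051344/77704691 -276085296/77704691; -253051344/77704691 190101786/77704691 140375128/77704691; -276085296/77704691 140375128/77704691 161421552/77704691]
step 2: x̄ = F·x = [449228456/77704691, -881520412/77704691, 643872698/77704691]
step 2: P̄ = F·P·Fᵀ + Q = [4803514911/77704691 -4420968132/77704691 3894898848/77704691; -4420968132/77704691 5099045554/77704691 -4407148008/77704691; 3894898848/77704691 -4407148008/77704691 4438237676/77704691]
step 2: y = z − H·x̄ = [1680802492/77704691, 1503859779/77704691]
step 2: S = H·P̄·Hᵀ + R = [18429283937/77704691 26006638348/77704691; 26006638348/77704691 38446879771/77704691]
step 2: K = P̄·Hᵀ·S⁻¹ = [100258922616/414430907753 -203565427509/414430907753; 273841289978/414430907753 -42567533900/414430907753; -102142738004/414430907753 -68574172248/414430907753]
step 2: x' = x̄ + K·y = [624875336819/414430907753, 398022507240/414430907753, -102528705626/414430907753]
step 2: P' = (I − K·H)·P̄ = [3357607385700/414430907753 -1171413915216/414430907753 -1271672837832/414430907753; -1171413915216/414430907753 944683315386/414430907753 670842025408/414430907753; -1271672837832/414430907753 670842025408/414430907753 772984763412/414430907753]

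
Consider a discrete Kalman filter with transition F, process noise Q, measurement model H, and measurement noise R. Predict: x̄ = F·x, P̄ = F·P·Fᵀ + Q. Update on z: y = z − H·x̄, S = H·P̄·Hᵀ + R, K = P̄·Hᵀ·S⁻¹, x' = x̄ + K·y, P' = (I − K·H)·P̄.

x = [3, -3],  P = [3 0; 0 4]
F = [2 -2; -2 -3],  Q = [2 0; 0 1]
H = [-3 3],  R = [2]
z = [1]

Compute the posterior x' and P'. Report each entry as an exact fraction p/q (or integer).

x' = [636/71, 657/71]
P' = [11994/497 11958/497; 11958/497 12032/497]

x̄ = F·x = [12, 3]
P̄ = F·P·Fᵀ + Q = [30 12; 12 49]
y = z − H·x̄ = [28]
S = H·P̄·Hᵀ + R = [497]
K = P̄·Hᵀ·S⁻¹ = [-54/497; 111/497]
x' = x̄ + K·y = [636/71, 657/71]
P' = (I − K·H)·P̄ = [11994/497 11958/497; 11958/497 12032/497]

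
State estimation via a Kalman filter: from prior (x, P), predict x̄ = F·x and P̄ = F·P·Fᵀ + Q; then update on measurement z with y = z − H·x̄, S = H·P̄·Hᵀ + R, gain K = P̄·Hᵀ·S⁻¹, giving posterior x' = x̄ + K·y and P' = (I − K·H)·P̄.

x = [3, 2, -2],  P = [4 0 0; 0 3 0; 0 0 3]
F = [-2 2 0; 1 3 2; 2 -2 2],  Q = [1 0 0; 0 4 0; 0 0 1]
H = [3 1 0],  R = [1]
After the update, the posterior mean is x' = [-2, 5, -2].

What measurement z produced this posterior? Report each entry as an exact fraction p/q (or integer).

x̄ = F·x = [-2, 5, -2]
P̄ = F·P·Fᵀ + Q = [29 10 -28; 10 47 2; -28 2 41]
S = H·P̄·Hᵀ + R = [369]
K = P̄·Hᵀ·S⁻¹ = [97/369; 77/369; -2/9]
x' − x̄ = [0, 0, 0] = K·y
y = (KᵀK)⁻¹·Kᵀ·(x' − x̄) = [0]
z = y + H·x̄ = [0] + [-1] = [-1]

z = [-1]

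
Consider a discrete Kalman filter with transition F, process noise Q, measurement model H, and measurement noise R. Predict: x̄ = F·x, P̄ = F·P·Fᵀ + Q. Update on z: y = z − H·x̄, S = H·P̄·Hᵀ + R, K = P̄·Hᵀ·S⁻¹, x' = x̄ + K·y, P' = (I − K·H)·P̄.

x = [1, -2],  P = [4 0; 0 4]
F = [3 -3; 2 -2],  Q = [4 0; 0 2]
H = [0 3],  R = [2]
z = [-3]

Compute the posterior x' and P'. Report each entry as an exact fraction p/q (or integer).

x̄ = F·x = [9, 6]
P̄ = F·P·Fᵀ + Q = [76 48; 48 34]
y = z − H·x̄ = [-21]
S = H·P̄·Hᵀ + R = [308]
K = P̄·Hᵀ·S⁻¹ = [36/77; 51/154]
x' = x̄ + K·y = [-9/11, -21/22]
P' = (I − K·H)·P̄ = [668/77 24/77; 24/77 17/77]

x' = [-9/11, -21/22]
P' = [668/77 24/77; 24/77 17/77]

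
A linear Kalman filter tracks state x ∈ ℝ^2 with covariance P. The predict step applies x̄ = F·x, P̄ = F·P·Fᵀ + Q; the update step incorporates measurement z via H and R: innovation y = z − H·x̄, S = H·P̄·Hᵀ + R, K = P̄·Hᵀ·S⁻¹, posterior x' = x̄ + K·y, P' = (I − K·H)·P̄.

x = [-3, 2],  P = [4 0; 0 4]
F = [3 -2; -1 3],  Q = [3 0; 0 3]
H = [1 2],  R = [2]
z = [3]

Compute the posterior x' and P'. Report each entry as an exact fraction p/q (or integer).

x' = [-63/5, 133/17]
P' = [258/5 -26; -26 231/17]

x̄ = F·x = [-13, 9]
P̄ = F·P·Fᵀ + Q = [55 -36; -36 43]
y = z − H·x̄ = [-2]
S = H·P̄·Hᵀ + R = [85]
K = P̄·Hᵀ·S⁻¹ = [-1/5; 10/17]
x' = x̄ + K·y = [-63/5, 133/17]
P' = (I − K·H)·P̄ = [258/5 -26; -26 231/17]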